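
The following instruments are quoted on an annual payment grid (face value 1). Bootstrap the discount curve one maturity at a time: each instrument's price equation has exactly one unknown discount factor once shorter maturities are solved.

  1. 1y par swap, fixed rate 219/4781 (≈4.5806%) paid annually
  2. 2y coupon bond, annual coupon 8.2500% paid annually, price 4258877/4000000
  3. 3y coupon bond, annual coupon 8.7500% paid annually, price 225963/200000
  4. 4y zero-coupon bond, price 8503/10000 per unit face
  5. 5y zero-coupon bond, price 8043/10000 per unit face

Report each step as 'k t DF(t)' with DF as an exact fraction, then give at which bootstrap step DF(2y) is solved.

1 1 4781/5000
2 2 9107/10000
3 3 8887/10000
4 4 8503/10000
5 5 8043/10000
DF(2y) is solved at step 2

step 1 [1y] swap r/1=219/4781: DF=(1 − 219/4781·(0))/(1+219/4781) = 4781/5000 ≈ 0.956200
step 2 [2y] bond c/1=33/400: DF=(4258877/4000000 − 33/400·(0.956200))/(1+33/400) = 9107/10000 ≈ 0.910700
step 3 [3y] bond c/1=7/80: DF=(225963/200000 − 7/80·(0.956200+0.910700))/(1+7/80) = 8887/10000 ≈ 0.888700
step 4 [4y] zero: DF = P = 8503/10000 ≈ 0.850300
step 5 [5y] zero: DF = P = 8043/10000 ≈ 0.804300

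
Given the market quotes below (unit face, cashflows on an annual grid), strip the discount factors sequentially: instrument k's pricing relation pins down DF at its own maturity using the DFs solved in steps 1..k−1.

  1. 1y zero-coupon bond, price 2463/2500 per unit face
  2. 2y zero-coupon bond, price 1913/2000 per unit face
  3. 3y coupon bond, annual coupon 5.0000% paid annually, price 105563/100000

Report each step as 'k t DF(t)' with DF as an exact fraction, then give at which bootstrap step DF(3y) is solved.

step 1 [1y] zero: DF = P = 2463/2500 ≈ 0.985200
step 2 [2y] zero: DF = P = 1913/2000 ≈ 0.956500
step 3 [3y] bond c/1=1/20: DF=(105563/100000 − 1/20·(0.985200+0.956500))/(1+1/20) = 9129/10000 ≈ 0.912900

1 1 2463/2500
2 2 1913/2000
3 3 9129/10000
DF(3y) is solved at step 3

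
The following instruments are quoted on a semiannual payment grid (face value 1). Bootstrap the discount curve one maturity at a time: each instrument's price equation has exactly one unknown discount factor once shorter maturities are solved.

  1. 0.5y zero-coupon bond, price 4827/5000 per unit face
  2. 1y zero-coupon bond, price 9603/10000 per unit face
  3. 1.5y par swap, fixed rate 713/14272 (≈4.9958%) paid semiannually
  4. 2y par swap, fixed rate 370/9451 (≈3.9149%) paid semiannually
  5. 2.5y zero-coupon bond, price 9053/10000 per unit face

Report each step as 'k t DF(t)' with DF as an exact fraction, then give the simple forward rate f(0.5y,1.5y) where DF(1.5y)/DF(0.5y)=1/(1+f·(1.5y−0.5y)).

step 1 [0.5y] zero: DF = P = 4827/5000 ≈ 0.965400
step 2 [1y] zero: DF = P = 9603/10000 ≈ 0.960300
step 3 [1.5y] swap r/2=713/28544: DF=(1 − 713/28544·(0.965400+0.960300))/(1+713/28544) = 9287/10000 ≈ 0.928700
step 4 [2y] swap r/2=185/9451: DF=(1 − 185/9451·(0.965400+0.960300+0.928700))/(1+185/9451) = 463/500 ≈ 0.926000
step 5 [2.5y] zero: DF = P = 9053/10000 ≈ 0.905300

1 1/2 4827/5000
2 1 9603/10000
3 3/2 9287/10000
4 2 463/500
5 5/2 9053/10000
f(0.5y,1.5y) = ((4827/5000)/(9287/10000) − 1)/(1) = 367/9287 ≈ 3.9518%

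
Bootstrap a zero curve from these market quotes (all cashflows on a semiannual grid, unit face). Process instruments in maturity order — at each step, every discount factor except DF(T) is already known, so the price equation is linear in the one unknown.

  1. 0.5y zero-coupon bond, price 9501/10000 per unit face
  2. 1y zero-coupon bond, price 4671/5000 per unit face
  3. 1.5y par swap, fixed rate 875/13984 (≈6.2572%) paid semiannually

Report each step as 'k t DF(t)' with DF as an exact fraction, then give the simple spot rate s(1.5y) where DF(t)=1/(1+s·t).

1 1/2 9501/10000
2 1 4671/5000
3 3/2 73/80
s(1.5y) = (1/(73/80) − 1)/(3/2) = 14/219 ≈ 6.3927%

step 1 [0.5y] zero: DF = P = 9501/10000 ≈ 0.950100
step 2 [1y] zero: DF = P = 4671/5000 ≈ 0.934200
step 3 [1.5y] swap r/2=875/27968: DF=(1 − 875/27968·(0.950100+0.934200))/(1+875/27968) = 73/80 ≈ 0.912500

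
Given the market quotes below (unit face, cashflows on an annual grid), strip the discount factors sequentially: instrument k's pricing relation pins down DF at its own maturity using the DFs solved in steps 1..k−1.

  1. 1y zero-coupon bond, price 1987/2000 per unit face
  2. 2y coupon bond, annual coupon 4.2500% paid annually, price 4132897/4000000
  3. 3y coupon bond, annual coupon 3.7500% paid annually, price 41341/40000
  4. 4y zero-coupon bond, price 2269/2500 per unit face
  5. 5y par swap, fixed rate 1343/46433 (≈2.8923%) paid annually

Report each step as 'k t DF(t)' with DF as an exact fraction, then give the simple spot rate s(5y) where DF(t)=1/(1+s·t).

1 1 1987/2000
2 2 4753/5000
3 3 9259/10000
4 4 2269/2500
5 5 8657/10000
s(5y) = (1/(8657/10000) − 1)/(5) = 1343/43285 ≈ 3.1027%

step 1 [1y] zero: DF = P = 1987/2000 ≈ 0.993500
step 2 [2y] bond c/1=17/400: DF=(4132897/4000000 − 17/400·(0.993500))/(1+17/400) = 4753/5000 ≈ 0.950600
step 3 [3y] bond c/1=3/80: DF=(41341/40000 − 3/80·(0.993500+0.950600))/(1+3/80) = 9259/10000 ≈ 0.925900
step 4 [4y] zero: DF = P = 2269/2500 ≈ 0.907600
step 5 [5y] swap r/1=1343/46433: DF=(1 − 1343/46433·(0.993500+0.950600+0.925900+0.907600))/(1+1343/46433) = 8657/10000 ≈ 0.865700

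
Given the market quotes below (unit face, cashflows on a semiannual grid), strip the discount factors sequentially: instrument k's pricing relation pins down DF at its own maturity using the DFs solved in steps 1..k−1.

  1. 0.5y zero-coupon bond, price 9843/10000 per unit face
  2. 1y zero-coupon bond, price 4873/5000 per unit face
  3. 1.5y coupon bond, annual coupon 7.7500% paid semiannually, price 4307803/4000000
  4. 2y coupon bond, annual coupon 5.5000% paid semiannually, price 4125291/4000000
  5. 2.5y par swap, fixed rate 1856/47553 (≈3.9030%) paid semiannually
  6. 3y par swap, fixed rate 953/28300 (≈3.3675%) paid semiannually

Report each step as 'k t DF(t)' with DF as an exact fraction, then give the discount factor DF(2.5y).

step 1 [0.5y] zero: DF = P = 9843/10000 ≈ 0.984300
step 2 [1y] zero: DF = P = 4873/5000 ≈ 0.974600
step 3 [1.5y] bond c/2=31/800: DF=(4307803/4000000 − 31/800·(0.984300+0.974600))/(1+31/800) = 9637/10000 ≈ 0.963700
step 4 [2y] bond c/2=11/400: DF=(4125291/4000000 − 11/400·(0.984300+0.974600+0.963700))/(1+11/400) = 1851/2000 ≈ 0.925500
step 5 [2.5y] swap r/2=928/47553: DF=(1 − 928/47553·(0.984300+0.974600+0.963700+0.925500))/(1+928/47553) = 567/625 ≈ 0.907200
step 6 [3y] swap r/2=953/56600: DF=(1 − 953/56600·(0.984300+0.974600+0.963700+0.925500+0.907200))/(1+953/56600) = 9047/10000 ≈ 0.904700

1 1/2 9843/10000
2 1 4873/5000
3 3/2 9637/10000
4 2 1851/2000
5 5/2 567/625
6 3 9047/10000
DF(2.5y) = 567/625 ≈ 0.907200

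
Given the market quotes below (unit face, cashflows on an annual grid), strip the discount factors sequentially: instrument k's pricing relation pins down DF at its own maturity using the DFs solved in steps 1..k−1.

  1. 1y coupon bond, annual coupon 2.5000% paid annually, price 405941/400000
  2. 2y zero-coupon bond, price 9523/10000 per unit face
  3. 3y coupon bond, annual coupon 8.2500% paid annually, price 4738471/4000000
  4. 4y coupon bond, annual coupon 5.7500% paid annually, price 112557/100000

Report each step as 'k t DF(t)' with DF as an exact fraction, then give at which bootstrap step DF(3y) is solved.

step 1 [1y] bond c/1=1/40: DF=(405941/400000 − 1/40·(0))/(1+1/40) = 9901/10000 ≈ 0.990100
step 2 [2y] zero: DF = P = 9523/10000 ≈ 0.952300
step 3 [3y] bond c/1=33/400: DF=(4738471/4000000 − 33/400·(0.990100+0.952300))/(1+33/400) = 9463/10000 ≈ 0.946300
step 4 [4y] bond c/1=23/400: DF=(112557/100000 − 23/400·(0.990100+0.952300+0.946300))/(1+23/400) = 9073/10000 ≈ 0.907300

1 1 9901/10000
2 2 9523/10000
3 3 9463/10000
4 4 9073/10000
DF(3y) is solved at step 3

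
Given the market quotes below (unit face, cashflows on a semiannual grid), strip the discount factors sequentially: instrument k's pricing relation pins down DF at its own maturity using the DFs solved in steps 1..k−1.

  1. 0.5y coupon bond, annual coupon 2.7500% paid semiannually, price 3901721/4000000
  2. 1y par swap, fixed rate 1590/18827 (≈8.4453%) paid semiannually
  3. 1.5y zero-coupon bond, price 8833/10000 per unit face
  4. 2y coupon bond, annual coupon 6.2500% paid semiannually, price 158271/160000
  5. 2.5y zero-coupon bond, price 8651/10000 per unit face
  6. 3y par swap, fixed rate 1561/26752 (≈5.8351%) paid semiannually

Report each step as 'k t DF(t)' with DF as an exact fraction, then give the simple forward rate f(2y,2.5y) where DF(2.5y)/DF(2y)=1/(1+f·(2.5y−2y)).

1 1/2 4811/5000
2 1 1841/2000
3 3/2 8833/10000
4 2 4377/5000
5 5/2 8651/10000
6 3 8439/10000
f(2y,2.5y) = ((4377/5000)/(8651/10000) − 1)/(1/2) = 206/8651 ≈ 2.3812%

step 1 [0.5y] bond c/2=11/800: DF=(3901721/4000000 − 11/800·(0))/(1+11/800) = 4811/5000 ≈ 0.962200
step 2 [1y] swap r/2=795/18827: DF=(1 − 795/18827·(0.962200))/(1+795/18827) = 1841/2000 ≈ 0.920500
step 3 [1.5y] zero: DF = P = 8833/10000 ≈ 0.883300
step 4 [2y] bond c/2=1/32: DF=(158271/160000 − 1/32·(0.962200+0.920500+0.883300))/(1+1/32) = 4377/5000 ≈ 0.875400
step 5 [2.5y] zero: DF = P = 8651/10000 ≈ 0.865100
step 6 [3y] swap r/2=1561/53504: DF=(1 − 1561/53504·(0.962200+0.920500+0.883300+0.875400+0.865100))/(1+1561/53504) = 8439/10000 ≈ 0.843900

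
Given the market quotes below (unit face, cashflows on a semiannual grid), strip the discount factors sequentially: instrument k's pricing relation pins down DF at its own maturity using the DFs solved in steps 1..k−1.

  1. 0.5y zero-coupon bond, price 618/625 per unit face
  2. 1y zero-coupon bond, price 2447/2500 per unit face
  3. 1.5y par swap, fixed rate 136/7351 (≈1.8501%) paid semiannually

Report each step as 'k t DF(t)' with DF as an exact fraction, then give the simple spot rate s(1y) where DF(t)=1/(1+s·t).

1 1/2 618/625
2 1 2447/2500
3 3/2 608/625
s(1y) = (1/(2447/2500) − 1)/(1) = 53/2447 ≈ 2.1659%

step 1 [0.5y] zero: DF = P = 618/625 ≈ 0.988800
step 2 [1y] zero: DF = P = 2447/2500 ≈ 0.978800
step 3 [1.5y] swap r/2=68/7351: DF=(1 − 68/7351·(0.988800+0.978800))/(1+68/7351) = 608/625 ≈ 0.972800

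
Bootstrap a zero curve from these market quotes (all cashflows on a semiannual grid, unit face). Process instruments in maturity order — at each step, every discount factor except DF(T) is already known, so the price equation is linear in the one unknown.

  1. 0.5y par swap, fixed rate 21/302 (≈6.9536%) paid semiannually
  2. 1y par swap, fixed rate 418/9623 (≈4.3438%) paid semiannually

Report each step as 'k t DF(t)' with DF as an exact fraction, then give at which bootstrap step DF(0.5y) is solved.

1 1/2 604/625
2 1 4791/5000
DF(0.5y) is solved at step 1

step 1 [0.5y] swap r/2=21/604: DF=(1 − 21/604·(0))/(1+21/604) = 604/625 ≈ 0.966400
step 2 [1y] swap r/2=209/9623: DF=(1 − 209/9623·(0.966400))/(1+209/9623) = 4791/5000 ≈ 0.958200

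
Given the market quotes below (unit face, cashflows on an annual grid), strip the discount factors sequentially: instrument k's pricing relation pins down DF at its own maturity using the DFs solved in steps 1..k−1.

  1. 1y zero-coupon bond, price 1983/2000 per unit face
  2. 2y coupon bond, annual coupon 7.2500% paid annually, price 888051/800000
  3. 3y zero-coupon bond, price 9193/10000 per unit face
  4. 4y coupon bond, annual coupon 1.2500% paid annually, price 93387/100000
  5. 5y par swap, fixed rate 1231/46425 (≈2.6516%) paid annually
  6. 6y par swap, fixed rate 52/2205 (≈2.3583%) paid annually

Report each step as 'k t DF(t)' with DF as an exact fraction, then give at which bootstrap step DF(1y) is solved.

step 1 [1y] zero: DF = P = 1983/2000 ≈ 0.991500
step 2 [2y] bond c/1=29/400: DF=(888051/800000 − 29/400·(0.991500))/(1+29/400) = 121/125 ≈ 0.968000
step 3 [3y] zero: DF = P = 9193/10000 ≈ 0.919300
step 4 [4y] bond c/1=1/80: DF=(93387/100000 − 1/80·(0.991500+0.968000+0.919300))/(1+1/80) = 2217/2500 ≈ 0.886800
step 5 [5y] swap r/1=1231/46425: DF=(1 − 1231/46425·(0.991500+0.968000+0.919300+0.886800))/(1+1231/46425) = 8769/10000 ≈ 0.876900
step 6 [6y] swap r/1=52/2205: DF=(1 − 52/2205·(0.991500+0.968000+0.919300+0.886800+0.876900))/(1+52/2205) = 87/100 ≈ 0.870000

1 1 1983/2000
2 2 121/125
3 3 9193/10000
4 4 2217/2500
5 5 8769/10000
6 6 87/100
DF(1y) is solved at step 1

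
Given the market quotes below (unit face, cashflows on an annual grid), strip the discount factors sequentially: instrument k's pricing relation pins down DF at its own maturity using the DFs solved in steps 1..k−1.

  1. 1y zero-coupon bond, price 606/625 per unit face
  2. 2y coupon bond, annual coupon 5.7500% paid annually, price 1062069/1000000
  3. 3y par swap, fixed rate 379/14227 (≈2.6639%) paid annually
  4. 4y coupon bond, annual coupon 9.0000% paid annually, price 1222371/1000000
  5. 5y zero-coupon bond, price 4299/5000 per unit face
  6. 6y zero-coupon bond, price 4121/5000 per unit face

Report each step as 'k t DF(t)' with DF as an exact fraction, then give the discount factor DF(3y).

1 1 606/625
2 2 2379/2500
3 3 4621/5000
4 4 1773/2000
5 5 4299/5000
6 6 4121/5000
DF(3y) = 4621/5000 ≈ 0.924200

step 1 [1y] zero: DF = P = 606/625 ≈ 0.969600
step 2 [2y] bond c/1=23/400: DF=(1062069/1000000 − 23/400·(0.969600))/(1+23/400) = 2379/2500 ≈ 0.951600
step 3 [3y] swap r/1=379/14227: DF=(1 − 379/14227·(0.969600+0.951600))/(1+379/14227) = 4621/5000 ≈ 0.924200
step 4 [4y] bond c/1=9/100: DF=(1222371/1000000 − 9/100·(0.969600+0.951600+0.924200))/(1+9/100) = 1773/2000 ≈ 0.886500
step 5 [5y] zero: DF = P = 4299/5000 ≈ 0.859800
step 6 [6y] zero: DF = P = 4121/5000 ≈ 0.824200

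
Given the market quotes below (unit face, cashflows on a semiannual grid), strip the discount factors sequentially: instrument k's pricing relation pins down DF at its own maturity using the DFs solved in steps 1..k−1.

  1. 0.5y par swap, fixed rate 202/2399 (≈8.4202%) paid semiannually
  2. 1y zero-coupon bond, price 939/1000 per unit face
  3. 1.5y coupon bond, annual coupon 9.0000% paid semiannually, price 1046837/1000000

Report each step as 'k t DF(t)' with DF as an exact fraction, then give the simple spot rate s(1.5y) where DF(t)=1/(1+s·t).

step 1 [0.5y] swap r/2=101/2399: DF=(1 − 101/2399·(0))/(1+101/2399) = 2399/2500 ≈ 0.959600
step 2 [1y] zero: DF = P = 939/1000 ≈ 0.939000
step 3 [1.5y] bond c/2=9/200: DF=(1046837/1000000 − 9/200·(0.959600+0.939000))/(1+9/200) = 23/25 ≈ 0.920000

1 1/2 2399/2500
2 1 939/1000
3 3/2 23/25
s(1.5y) = (1/(23/25) − 1)/(3/2) = 4/69 ≈ 5.7971%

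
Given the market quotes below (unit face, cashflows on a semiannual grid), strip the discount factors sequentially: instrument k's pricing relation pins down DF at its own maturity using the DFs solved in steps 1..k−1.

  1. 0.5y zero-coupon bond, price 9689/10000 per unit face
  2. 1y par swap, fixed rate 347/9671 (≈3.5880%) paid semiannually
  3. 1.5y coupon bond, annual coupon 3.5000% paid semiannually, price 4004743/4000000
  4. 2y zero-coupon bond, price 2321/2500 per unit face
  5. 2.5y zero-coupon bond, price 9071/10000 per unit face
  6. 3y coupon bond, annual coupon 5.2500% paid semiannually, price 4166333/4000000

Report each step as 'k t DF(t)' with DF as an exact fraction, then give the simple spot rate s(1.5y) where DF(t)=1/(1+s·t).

step 1 [0.5y] zero: DF = P = 9689/10000 ≈ 0.968900
step 2 [1y] swap r/2=347/19342: DF=(1 − 347/19342·(0.968900))/(1+347/19342) = 9653/10000 ≈ 0.965300
step 3 [1.5y] bond c/2=7/400: DF=(4004743/4000000 − 7/400·(0.968900+0.965300))/(1+7/400) = 9507/10000 ≈ 0.950700
step 4 [2y] zero: DF = P = 2321/2500 ≈ 0.928400
step 5 [2.5y] zero: DF = P = 9071/10000 ≈ 0.907100
step 6 [3y] bond c/2=21/800: DF=(4166333/4000000 − 21/800·(0.968900+0.965300+0.950700+0.928400+0.907100))/(1+21/800) = 4471/5000 ≈ 0.894200

1 1/2 9689/10000
2 1 9653/10000
3 3/2 9507/10000
4 2 2321/2500
5 5/2 9071/10000
6 3 4471/5000
s(1.5y) = (1/(9507/10000) − 1)/(3/2) = 986/28521 ≈ 3.4571%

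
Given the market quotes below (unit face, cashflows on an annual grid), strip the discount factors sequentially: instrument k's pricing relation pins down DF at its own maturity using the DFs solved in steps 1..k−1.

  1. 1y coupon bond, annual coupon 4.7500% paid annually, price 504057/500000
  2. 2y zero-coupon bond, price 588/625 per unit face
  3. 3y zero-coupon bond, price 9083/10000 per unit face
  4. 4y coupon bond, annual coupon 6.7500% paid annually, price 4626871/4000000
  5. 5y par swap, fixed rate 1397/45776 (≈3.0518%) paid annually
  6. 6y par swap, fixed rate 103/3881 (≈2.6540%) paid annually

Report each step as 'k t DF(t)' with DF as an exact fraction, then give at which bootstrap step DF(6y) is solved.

step 1 [1y] bond c/1=19/400: DF=(504057/500000 − 19/400·(0))/(1+19/400) = 1203/1250 ≈ 0.962400
step 2 [2y] zero: DF = P = 588/625 ≈ 0.940800
step 3 [3y] zero: DF = P = 9083/10000 ≈ 0.908300
step 4 [4y] bond c/1=27/400: DF=(4626871/4000000 − 27/400·(0.962400+0.940800+0.908300))/(1+27/400) = 4529/5000 ≈ 0.905800
step 5 [5y] swap r/1=1397/45776: DF=(1 − 1397/45776·(0.962400+0.940800+0.908300+0.905800))/(1+1397/45776) = 8603/10000 ≈ 0.860300
step 6 [6y] swap r/1=103/3881: DF=(1 − 103/3881·(0.962400+0.940800+0.908300+0.905800+0.860300))/(1+103/3881) = 4279/5000 ≈ 0.855800

1 1 1203/1250
2 2 588/625
3 3 9083/10000
4 4 4529/5000
5 5 8603/10000
6 6 4279/5000
DF(6y) is solved at step 6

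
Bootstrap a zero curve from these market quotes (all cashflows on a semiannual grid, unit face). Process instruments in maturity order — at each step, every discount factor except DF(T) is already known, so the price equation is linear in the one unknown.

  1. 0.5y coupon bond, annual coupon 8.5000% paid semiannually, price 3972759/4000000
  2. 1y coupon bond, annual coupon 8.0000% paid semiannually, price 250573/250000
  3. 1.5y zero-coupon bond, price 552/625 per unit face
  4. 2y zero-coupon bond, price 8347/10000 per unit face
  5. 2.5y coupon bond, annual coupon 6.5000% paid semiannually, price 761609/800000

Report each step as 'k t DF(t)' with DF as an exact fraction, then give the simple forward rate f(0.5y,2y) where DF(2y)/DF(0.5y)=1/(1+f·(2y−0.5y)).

step 1 [0.5y] bond c/2=17/400: DF=(3972759/4000000 − 17/400·(0))/(1+17/400) = 9527/10000 ≈ 0.952700
step 2 [1y] bond c/2=1/25: DF=(250573/250000 − 1/25·(0.952700))/(1+1/25) = 9271/10000 ≈ 0.927100
step 3 [1.5y] zero: DF = P = 552/625 ≈ 0.883200
step 4 [2y] zero: DF = P = 8347/10000 ≈ 0.834700
step 5 [2.5y] bond c/2=13/400: DF=(761609/800000 − 13/400·(0.952700+0.927100+0.883200+0.834700))/(1+13/400) = 1011/1250 ≈ 0.808800

1 1/2 9527/10000
2 1 9271/10000
3 3/2 552/625
4 2 8347/10000
5 5/2 1011/1250
f(0.5y,2y) = ((9527/10000)/(8347/10000) − 1)/(3/2) = 2360/25041 ≈ 9.4245%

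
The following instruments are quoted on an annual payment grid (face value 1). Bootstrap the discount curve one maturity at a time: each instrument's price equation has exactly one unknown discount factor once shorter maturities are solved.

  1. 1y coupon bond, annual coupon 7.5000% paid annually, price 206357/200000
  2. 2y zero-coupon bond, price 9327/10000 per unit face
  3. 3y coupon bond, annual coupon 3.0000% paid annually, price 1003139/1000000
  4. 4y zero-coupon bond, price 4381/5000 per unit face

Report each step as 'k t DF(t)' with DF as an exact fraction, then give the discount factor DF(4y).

step 1 [1y] bond c/1=3/40: DF=(206357/200000 − 3/40·(0))/(1+3/40) = 4799/5000 ≈ 0.959800
step 2 [2y] zero: DF = P = 9327/10000 ≈ 0.932700
step 3 [3y] bond c/1=3/100: DF=(1003139/1000000 − 3/100·(0.959800+0.932700))/(1+3/100) = 2297/2500 ≈ 0.918800
step 4 [4y] zero: DF = P = 4381/5000 ≈ 0.876200

1 1 4799/5000
2 2 9327/10000
3 3 2297/2500
4 4 4381/5000
DF(4y) = 4381/5000 ≈ 0.876200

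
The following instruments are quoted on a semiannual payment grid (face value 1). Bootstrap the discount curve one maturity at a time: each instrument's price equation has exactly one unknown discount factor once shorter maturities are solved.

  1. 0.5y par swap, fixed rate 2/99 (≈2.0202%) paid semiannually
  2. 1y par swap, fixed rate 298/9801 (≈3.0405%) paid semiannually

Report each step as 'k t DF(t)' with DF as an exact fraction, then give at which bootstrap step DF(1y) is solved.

1 1/2 99/100
2 1 4851/5000
DF(1y) is solved at step 2

step 1 [0.5y] swap r/2=1/99: DF=(1 − 1/99·(0))/(1+1/99) = 99/100 ≈ 0.990000
step 2 [1y] swap r/2=149/9801: DF=(1 − 149/9801·(0.990000))/(1+149/9801) = 4851/5000 ≈ 0.970200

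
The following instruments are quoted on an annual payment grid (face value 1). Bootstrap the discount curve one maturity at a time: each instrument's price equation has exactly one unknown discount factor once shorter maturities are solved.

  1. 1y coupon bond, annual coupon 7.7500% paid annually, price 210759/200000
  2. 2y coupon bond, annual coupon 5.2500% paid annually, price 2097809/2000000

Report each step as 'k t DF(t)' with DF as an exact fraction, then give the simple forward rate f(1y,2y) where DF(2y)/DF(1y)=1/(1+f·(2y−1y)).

step 1 [1y] bond c/1=31/400: DF=(210759/200000 − 31/400·(0))/(1+31/400) = 489/500 ≈ 0.978000
step 2 [2y] bond c/1=21/400: DF=(2097809/2000000 − 21/400·(0.978000))/(1+21/400) = 4739/5000 ≈ 0.947800

1 1 489/500
2 2 4739/5000
f(1y,2y) = ((489/500)/(4739/5000) − 1)/(1) = 151/4739 ≈ 3.1863%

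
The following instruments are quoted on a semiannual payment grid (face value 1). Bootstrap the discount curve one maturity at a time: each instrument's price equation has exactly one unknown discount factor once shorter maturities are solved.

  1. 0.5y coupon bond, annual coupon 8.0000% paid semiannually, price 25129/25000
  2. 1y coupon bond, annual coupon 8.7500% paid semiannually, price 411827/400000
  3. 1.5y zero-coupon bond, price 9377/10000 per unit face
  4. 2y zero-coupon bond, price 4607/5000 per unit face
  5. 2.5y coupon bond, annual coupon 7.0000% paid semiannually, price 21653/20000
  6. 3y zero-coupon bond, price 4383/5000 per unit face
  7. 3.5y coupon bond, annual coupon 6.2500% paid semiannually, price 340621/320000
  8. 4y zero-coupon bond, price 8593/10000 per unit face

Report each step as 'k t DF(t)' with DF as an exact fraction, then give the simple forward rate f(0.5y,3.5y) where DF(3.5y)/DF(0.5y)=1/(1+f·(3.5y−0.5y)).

step 1 [0.5y] bond c/2=1/25: DF=(25129/25000 − 1/25·(0))/(1+1/25) = 1933/2000 ≈ 0.966500
step 2 [1y] bond c/2=7/160: DF=(411827/400000 − 7/160·(0.966500))/(1+7/160) = 9459/10000 ≈ 0.945900
step 3 [1.5y] zero: DF = P = 9377/10000 ≈ 0.937700
step 4 [2y] zero: DF = P = 4607/5000 ≈ 0.921400
step 5 [2.5y] bond c/2=7/200: DF=(21653/20000 − 7/200·(0.966500+0.945900+0.937700+0.921400))/(1+7/200) = 1837/2000 ≈ 0.918500
step 6 [3y] zero: DF = P = 4383/5000 ≈ 0.876600
step 7 [3.5y] bond c/2=1/32: DF=(340621/320000 − 1/32·(0.966500+0.945900+0.937700+0.921400+0.918500+0.876600))/(1+1/32) = 1727/2000 ≈ 0.863500
step 8 [4y] zero: DF = P = 8593/10000 ≈ 0.859300

1 1/2 1933/2000
2 1 9459/10000
3 3/2 9377/10000
4 2 4607/5000
5 5/2 1837/2000
6 3 4383/5000
7 7/2 1727/2000
8 4 8593/10000
f(0.5y,3.5y) = ((1933/2000)/(1727/2000) − 1)/(3) = 206/5181 ≈ 3.9761%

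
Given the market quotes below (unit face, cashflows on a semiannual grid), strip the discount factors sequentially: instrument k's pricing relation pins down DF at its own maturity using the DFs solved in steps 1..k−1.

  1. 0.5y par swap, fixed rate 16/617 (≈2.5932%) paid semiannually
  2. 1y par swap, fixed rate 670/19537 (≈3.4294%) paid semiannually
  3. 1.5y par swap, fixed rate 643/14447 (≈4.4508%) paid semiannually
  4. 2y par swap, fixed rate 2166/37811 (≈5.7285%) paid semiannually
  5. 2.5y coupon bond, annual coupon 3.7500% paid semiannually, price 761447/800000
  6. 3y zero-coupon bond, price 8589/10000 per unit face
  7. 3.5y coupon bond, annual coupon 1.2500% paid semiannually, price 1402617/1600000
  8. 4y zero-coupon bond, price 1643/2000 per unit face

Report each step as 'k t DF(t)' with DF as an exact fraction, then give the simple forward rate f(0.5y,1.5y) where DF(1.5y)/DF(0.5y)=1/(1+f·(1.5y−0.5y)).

step 1 [0.5y] swap r/2=8/617: DF=(1 − 8/617·(0))/(1+8/617) = 617/625 ≈ 0.987200
step 2 [1y] swap r/2=335/19537: DF=(1 − 335/19537·(0.987200))/(1+335/19537) = 1933/2000 ≈ 0.966500
step 3 [1.5y] swap r/2=643/28894: DF=(1 − 643/28894·(0.987200+0.966500))/(1+643/28894) = 9357/10000 ≈ 0.935700
step 4 [2y] swap r/2=1083/37811: DF=(1 − 1083/37811·(0.987200+0.966500+0.935700))/(1+1083/37811) = 8917/10000 ≈ 0.891700
step 5 [2.5y] bond c/2=3/160: DF=(761447/800000 − 3/160·(0.987200+0.966500+0.935700+0.891700))/(1+3/160) = 8647/10000 ≈ 0.864700
step 6 [3y] zero: DF = P = 8589/10000 ≈ 0.858900
step 7 [3.5y] bond c/2=1/160: DF=(1402617/1600000 − 1/160·(0.987200+0.966500+0.935700+0.891700+0.864700+0.858900))/(1+1/160) = 837/1000 ≈ 0.837000
step 8 [4y] zero: DF = P = 1643/2000 ≈ 0.821500

1 1/2 617/625
2 1 1933/2000
3 3/2 9357/10000
4 2 8917/10000
5 5/2 8647/10000
6 3 8589/10000
7 7/2 837/1000
8 4 1643/2000
f(0.5y,1.5y) = ((617/625)/(9357/10000) − 1)/(1) = 515/9357 ≈ 5.5039%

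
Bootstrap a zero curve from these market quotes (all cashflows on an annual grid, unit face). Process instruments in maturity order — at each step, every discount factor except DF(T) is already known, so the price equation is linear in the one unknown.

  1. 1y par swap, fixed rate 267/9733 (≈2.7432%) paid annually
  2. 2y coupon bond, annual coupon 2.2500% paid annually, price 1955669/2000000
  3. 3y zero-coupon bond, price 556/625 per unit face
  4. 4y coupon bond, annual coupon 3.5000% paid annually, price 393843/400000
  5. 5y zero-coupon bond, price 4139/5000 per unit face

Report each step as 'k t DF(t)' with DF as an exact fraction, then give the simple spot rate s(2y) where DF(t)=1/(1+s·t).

step 1 [1y] swap r/1=267/9733: DF=(1 − 267/9733·(0))/(1+267/9733) = 9733/10000 ≈ 0.973300
step 2 [2y] bond c/1=9/400: DF=(1955669/2000000 − 9/400·(0.973300))/(1+9/400) = 9349/10000 ≈ 0.934900
step 3 [3y] zero: DF = P = 556/625 ≈ 0.889600
step 4 [4y] bond c/1=7/200: DF=(393843/400000 − 7/200·(0.973300+0.934900+0.889600))/(1+7/200) = 8567/10000 ≈ 0.856700
step 5 [5y] zero: DF = P = 4139/5000 ≈ 0.827800

1 1 9733/10000
2 2 9349/10000
3 3 556/625
4 4 8567/10000
5 5 4139/5000
s(2y) = (1/(9349/10000) − 1)/(2) = 651/18698 ≈ 3.4817%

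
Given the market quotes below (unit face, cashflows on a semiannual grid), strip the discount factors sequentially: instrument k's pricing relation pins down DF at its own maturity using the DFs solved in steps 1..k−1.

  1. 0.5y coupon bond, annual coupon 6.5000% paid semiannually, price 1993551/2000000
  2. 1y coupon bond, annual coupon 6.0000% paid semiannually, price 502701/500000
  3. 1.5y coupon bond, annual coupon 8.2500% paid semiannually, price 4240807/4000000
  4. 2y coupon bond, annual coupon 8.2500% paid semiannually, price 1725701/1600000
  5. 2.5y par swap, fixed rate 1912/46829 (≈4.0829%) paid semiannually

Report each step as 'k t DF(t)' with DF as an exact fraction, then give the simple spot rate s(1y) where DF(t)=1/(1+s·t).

step 1 [0.5y] bond c/2=13/400: DF=(1993551/2000000 − 13/400·(0))/(1+13/400) = 4827/5000 ≈ 0.965400
step 2 [1y] bond c/2=3/100: DF=(502701/500000 − 3/100·(0.965400))/(1+3/100) = 237/250 ≈ 0.948000
step 3 [1.5y] bond c/2=33/800: DF=(4240807/4000000 − 33/800·(0.965400+0.948000))/(1+33/800) = 589/625 ≈ 0.942400
step 4 [2y] bond c/2=33/800: DF=(1725701/1600000 − 33/800·(0.965400+0.948000+0.942400))/(1+33/800) = 9227/10000 ≈ 0.922700
step 5 [2.5y] swap r/2=956/46829: DF=(1 − 956/46829·(0.965400+0.948000+0.942400+0.922700))/(1+956/46829) = 2261/2500 ≈ 0.904400

1 1/2 4827/5000
2 1 237/250
3 3/2 589/625
4 2 9227/10000
5 5/2 2261/2500
s(1y) = (1/(237/250) − 1)/(1) = 13/237 ≈ 5.4852%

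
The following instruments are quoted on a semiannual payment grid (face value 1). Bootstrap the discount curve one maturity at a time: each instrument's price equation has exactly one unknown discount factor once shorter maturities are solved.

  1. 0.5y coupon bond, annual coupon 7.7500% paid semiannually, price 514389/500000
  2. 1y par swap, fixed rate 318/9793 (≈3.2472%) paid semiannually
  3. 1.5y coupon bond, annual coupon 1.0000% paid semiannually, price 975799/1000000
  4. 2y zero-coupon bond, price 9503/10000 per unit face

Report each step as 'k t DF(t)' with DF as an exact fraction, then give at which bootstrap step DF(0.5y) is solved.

1 1/2 619/625
2 1 4841/5000
3 3/2 2403/2500
4 2 9503/10000
DF(0.5y) is solved at step 1

step 1 [0.5y] bond c/2=31/800: DF=(514389/500000 − 31/800·(0))/(1+31/800) = 619/625 ≈ 0.990400
step 2 [1y] swap r/2=159/9793: DF=(1 − 159/9793·(0.990400))/(1+159/9793) = 4841/5000 ≈ 0.968200
step 3 [1.5y] bond c/2=1/200: DF=(975799/1000000 − 1/200·(0.990400+0.968200))/(1+1/200) = 2403/2500 ≈ 0.961200
step 4 [2y] zero: DF = P = 9503/10000 ≈ 0.950300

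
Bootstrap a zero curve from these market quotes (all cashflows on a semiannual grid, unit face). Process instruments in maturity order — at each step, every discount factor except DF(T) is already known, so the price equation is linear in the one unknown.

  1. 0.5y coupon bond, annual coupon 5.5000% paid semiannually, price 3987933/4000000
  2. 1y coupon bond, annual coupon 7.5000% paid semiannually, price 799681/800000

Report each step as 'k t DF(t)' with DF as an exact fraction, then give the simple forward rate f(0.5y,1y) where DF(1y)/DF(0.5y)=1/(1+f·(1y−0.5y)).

1 1/2 9703/10000
2 1 2321/2500
f(0.5y,1y) = ((9703/10000)/(2321/2500) − 1)/(1/2) = 419/4642 ≈ 9.0263%

step 1 [0.5y] bond c/2=11/400: DF=(3987933/4000000 − 11/400·(0))/(1+11/400) = 9703/10000 ≈ 0.970300
step 2 [1y] bond c/2=3/80: DF=(799681/800000 − 3/80·(0.970300))/(1+3/80) = 2321/2500 ≈ 0.928400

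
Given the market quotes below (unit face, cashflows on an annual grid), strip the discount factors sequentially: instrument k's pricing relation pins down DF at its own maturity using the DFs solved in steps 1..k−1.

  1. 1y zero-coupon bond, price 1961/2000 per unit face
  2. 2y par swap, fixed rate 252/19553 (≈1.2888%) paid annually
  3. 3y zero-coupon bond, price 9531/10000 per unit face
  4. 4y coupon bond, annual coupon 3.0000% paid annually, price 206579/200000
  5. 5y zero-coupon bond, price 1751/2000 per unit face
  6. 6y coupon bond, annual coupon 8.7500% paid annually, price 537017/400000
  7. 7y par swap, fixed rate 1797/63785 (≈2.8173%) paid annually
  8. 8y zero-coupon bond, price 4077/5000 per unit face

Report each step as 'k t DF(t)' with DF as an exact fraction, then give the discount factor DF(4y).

1 1 1961/2000
2 2 2437/2500
3 3 9531/10000
4 4 9181/10000
5 5 1751/2000
6 6 4281/5000
7 7 8203/10000
8 8 4077/5000
DF(4y) = 9181/10000 ≈ 0.918100

step 1 [1y] zero: DF = P = 1961/2000 ≈ 0.980500
step 2 [2y] swap r/1=252/19553: DF=(1 − 252/19553·(0.980500))/(1+252/19553) = 2437/2500 ≈ 0.974800
step 3 [3y] zero: DF = P = 9531/10000 ≈ 0.953100
step 4 [4y] bond c/1=3/100: DF=(206579/200000 − 3/100·(0.980500+0.974800+0.953100))/(1+3/100) = 9181/10000 ≈ 0.918100
step 5 [5y] zero: DF = P = 1751/2000 ≈ 0.875500
step 6 [6y] bond c/1=7/80: DF=(537017/400000 − 7/80·(0.980500+0.974800+0.953100+0.918100+0.875500))/(1+7/80) = 4281/5000 ≈ 0.856200
step 7 [7y] swap r/1=1797/63785: DF=(1 − 1797/63785·(0.980500+0.974800+0.953100+0.918100+0.875500+0.856200))/(1+1797/63785) = 8203/10000 ≈ 0.820300
step 8 [8y] zero: DF = P = 4077/5000 ≈ 0.815400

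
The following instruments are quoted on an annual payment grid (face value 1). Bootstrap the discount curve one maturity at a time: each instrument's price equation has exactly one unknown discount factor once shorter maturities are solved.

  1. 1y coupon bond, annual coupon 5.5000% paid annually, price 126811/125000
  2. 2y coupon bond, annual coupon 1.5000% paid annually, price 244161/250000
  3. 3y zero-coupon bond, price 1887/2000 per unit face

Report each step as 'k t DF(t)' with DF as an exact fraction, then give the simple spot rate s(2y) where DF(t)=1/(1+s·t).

1 1 601/625
2 2 237/250
3 3 1887/2000
s(2y) = (1/(237/250) − 1)/(2) = 13/474 ≈ 2.7426%

step 1 [1y] bond c/1=11/200: DF=(126811/125000 − 11/200·(0))/(1+11/200) = 601/625 ≈ 0.961600
step 2 [2y] bond c/1=3/200: DF=(244161/250000 − 3/200·(0.961600))/(1+3/200) = 237/250 ≈ 0.948000
step 3 [3y] zero: DF = P = 1887/2000 ≈ 0.943500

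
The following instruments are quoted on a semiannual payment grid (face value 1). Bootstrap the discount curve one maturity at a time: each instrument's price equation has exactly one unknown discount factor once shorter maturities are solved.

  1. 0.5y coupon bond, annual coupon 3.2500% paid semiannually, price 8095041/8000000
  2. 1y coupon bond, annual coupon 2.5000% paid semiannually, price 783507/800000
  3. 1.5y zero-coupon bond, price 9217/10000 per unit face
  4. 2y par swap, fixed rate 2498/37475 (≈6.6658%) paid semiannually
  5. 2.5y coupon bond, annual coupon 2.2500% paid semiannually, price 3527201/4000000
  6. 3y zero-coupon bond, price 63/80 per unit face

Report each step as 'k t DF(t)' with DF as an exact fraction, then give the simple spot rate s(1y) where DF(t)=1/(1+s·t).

1 1/2 9957/10000
2 1 191/200
3 3/2 9217/10000
4 2 8751/10000
5 5/2 8303/10000
6 3 63/80
s(1y) = (1/(191/200) − 1)/(1) = 9/191 ≈ 4.7120%

step 1 [0.5y] bond c/2=13/800: DF=(8095041/8000000 − 13/800·(0))/(1+13/800) = 9957/10000 ≈ 0.995700
step 2 [1y] bond c/2=1/80: DF=(783507/800000 − 1/80·(0.995700))/(1+1/80) = 191/200 ≈ 0.955000
step 3 [1.5y] zero: DF = P = 9217/10000 ≈ 0.921700
step 4 [2y] swap r/2=1249/37475: DF=(1 − 1249/37475·(0.995700+0.955000+0.921700))/(1+1249/37475) = 8751/10000 ≈ 0.875100
step 5 [2.5y] bond c/2=9/800: DF=(3527201/4000000 − 9/800·(0.995700+0.955000+0.921700+0.875100))/(1+9/800) = 8303/10000 ≈ 0.830300
step 6 [3y] zero: DF = P = 63/80 ≈ 0.787500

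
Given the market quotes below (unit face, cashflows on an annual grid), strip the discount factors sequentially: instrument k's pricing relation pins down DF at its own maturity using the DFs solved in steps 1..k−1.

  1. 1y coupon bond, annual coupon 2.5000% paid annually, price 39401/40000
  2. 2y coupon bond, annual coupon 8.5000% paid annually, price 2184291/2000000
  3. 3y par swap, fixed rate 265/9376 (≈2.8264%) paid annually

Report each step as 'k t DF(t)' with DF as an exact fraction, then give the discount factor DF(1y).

1 1 961/1000
2 2 9313/10000
3 3 1841/2000
DF(1y) = 961/1000 ≈ 0.961000

step 1 [1y] bond c/1=1/40: DF=(39401/40000 − 1/40·(0))/(1+1/40) = 961/1000 ≈ 0.961000
step 2 [2y] bond c/1=17/200: DF=(2184291/2000000 − 17/200·(0.961000))/(1+17/200) = 9313/10000 ≈ 0.931300
step 3 [3y] swap r/1=265/9376: DF=(1 − 265/9376·(0.961000+0.931300))/(1+265/9376) = 1841/2000 ≈ 0.920500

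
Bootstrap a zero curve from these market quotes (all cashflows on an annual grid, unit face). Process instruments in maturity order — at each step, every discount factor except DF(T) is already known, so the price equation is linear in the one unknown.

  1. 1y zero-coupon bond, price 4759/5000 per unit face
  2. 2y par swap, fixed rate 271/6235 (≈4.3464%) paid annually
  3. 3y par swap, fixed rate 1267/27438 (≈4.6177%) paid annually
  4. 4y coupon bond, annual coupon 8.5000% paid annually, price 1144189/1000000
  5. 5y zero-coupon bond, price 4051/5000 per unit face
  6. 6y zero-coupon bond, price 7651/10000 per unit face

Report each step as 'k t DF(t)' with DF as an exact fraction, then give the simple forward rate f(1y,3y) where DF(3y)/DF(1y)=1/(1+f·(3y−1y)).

step 1 [1y] zero: DF = P = 4759/5000 ≈ 0.951800
step 2 [2y] swap r/1=271/6235: DF=(1 − 271/6235·(0.951800))/(1+271/6235) = 9187/10000 ≈ 0.918700
step 3 [3y] swap r/1=1267/27438: DF=(1 − 1267/27438·(0.951800+0.918700))/(1+1267/27438) = 8733/10000 ≈ 0.873300
step 4 [4y] bond c/1=17/200: DF=(1144189/1000000 − 17/200·(0.951800+0.918700+0.873300))/(1+17/200) = 2099/2500 ≈ 0.839600
step 5 [5y] zero: DF = P = 4051/5000 ≈ 0.810200
step 6 [6y] zero: DF = P = 7651/10000 ≈ 0.765100

1 1 4759/5000
2 2 9187/10000
3 3 8733/10000
4 4 2099/2500
5 5 4051/5000
6 6 7651/10000
f(1y,3y) = ((4759/5000)/(8733/10000) − 1)/(2) = 785/17466 ≈ 4.4944%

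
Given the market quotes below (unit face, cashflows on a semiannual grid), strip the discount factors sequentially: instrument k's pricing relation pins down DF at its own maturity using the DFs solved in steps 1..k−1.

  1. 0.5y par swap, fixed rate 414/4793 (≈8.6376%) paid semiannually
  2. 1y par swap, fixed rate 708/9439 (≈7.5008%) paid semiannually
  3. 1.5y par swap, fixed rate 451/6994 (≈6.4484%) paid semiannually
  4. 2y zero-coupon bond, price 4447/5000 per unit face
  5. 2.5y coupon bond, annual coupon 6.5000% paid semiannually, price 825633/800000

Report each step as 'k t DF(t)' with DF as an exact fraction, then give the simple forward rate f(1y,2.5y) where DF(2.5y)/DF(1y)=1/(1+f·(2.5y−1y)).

1 1/2 4793/5000
2 1 2323/2500
3 3/2 4549/5000
4 2 4447/5000
5 5/2 1767/2000
f(1y,2.5y) = ((2323/2500)/(1767/2000) − 1)/(3/2) = 914/26505 ≈ 3.4484%

step 1 [0.5y] swap r/2=207/4793: DF=(1 − 207/4793·(0))/(1+207/4793) = 4793/5000 ≈ 0.958600
step 2 [1y] swap r/2=354/9439: DF=(1 − 354/9439·(0.958600))/(1+354/9439) = 2323/2500 ≈ 0.929200
step 3 [1.5y] swap r/2=451/13988: DF=(1 − 451/13988·(0.958600+0.929200))/(1+451/13988) = 4549/5000 ≈ 0.909800
step 4 [2y] zero: DF = P = 4447/5000 ≈ 0.889400
step 5 [2.5y] bond c/2=13/400: DF=(825633/800000 − 13/400·(0.958600+0.929200+0.909800+0.889400))/(1+13/400) = 1767/2000 ≈ 0.883500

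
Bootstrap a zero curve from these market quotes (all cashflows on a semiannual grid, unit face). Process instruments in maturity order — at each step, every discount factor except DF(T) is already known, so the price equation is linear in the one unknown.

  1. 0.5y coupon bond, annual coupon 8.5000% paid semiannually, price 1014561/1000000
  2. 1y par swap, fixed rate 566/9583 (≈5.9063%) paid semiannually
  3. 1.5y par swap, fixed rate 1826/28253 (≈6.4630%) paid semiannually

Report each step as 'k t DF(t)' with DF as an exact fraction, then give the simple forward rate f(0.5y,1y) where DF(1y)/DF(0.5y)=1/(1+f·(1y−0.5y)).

step 1 [0.5y] bond c/2=17/400: DF=(1014561/1000000 − 17/400·(0))/(1+17/400) = 2433/2500 ≈ 0.973200
step 2 [1y] swap r/2=283/9583: DF=(1 − 283/9583·(0.973200))/(1+283/9583) = 4717/5000 ≈ 0.943400
step 3 [1.5y] swap r/2=913/28253: DF=(1 − 913/28253·(0.973200+0.943400))/(1+913/28253) = 9087/10000 ≈ 0.908700

1 1/2 2433/2500
2 1 4717/5000
3 3/2 9087/10000
f(0.5y,1y) = ((2433/2500)/(4717/5000) − 1)/(1/2) = 298/4717 ≈ 6.3176%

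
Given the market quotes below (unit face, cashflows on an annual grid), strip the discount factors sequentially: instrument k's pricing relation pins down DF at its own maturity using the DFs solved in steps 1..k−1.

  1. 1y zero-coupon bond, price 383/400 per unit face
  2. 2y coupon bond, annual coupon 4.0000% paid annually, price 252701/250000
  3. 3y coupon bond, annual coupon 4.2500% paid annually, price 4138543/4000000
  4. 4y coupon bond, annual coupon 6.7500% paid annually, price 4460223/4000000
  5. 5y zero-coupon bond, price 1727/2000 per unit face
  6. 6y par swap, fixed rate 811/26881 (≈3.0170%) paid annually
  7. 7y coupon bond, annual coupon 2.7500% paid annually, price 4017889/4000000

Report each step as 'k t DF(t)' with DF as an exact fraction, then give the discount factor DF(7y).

step 1 [1y] zero: DF = P = 383/400 ≈ 0.957500
step 2 [2y] bond c/1=1/25: DF=(252701/250000 − 1/25·(0.957500))/(1+1/25) = 9351/10000 ≈ 0.935100
step 3 [3y] bond c/1=17/400: DF=(4138543/4000000 − 17/400·(0.957500+0.935100))/(1+17/400) = 9153/10000 ≈ 0.915300
step 4 [4y] bond c/1=27/400: DF=(4460223/4000000 − 27/400·(0.957500+0.935100+0.915300))/(1+27/400) = 867/1000 ≈ 0.867000
step 5 [5y] zero: DF = P = 1727/2000 ≈ 0.863500
step 6 [6y] swap r/1=811/26881: DF=(1 − 811/26881·(0.957500+0.935100+0.915300+0.867000+0.863500))/(1+811/26881) = 4189/5000 ≈ 0.837800
step 7 [7y] bond c/1=11/400: DF=(4017889/4000000 − 11/400·(0.957500+0.935100+0.915300+0.867000+0.863500+0.837800))/(1+11/400) = 8337/10000 ≈ 0.833700

1 1 383/400
2 2 9351/10000
3 3 9153/10000
4 4 867/1000
5 5 1727/2000
6 6 4189/5000
7 7 8337/10000
DF(7y) = 8337/10000 ≈ 0.833700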